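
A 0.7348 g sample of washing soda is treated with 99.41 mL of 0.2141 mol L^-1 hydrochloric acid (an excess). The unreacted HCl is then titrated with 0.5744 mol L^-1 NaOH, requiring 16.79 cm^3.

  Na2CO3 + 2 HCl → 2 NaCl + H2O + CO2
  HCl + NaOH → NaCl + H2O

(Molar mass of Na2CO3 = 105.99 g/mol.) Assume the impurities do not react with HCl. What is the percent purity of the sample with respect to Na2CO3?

n(HCl) added = 0.09941 × 0.2141 = 0.02128 mol
n(NaOH) used in back-titration = 0.01679 × 0.5744 = 9.644 × 10^-3 mol
n(HCl) left over = 9.644 × 10^-3 mol (1:1 ratio)
n(HCl) consumed by analyte = 0.02128 − 9.644 × 10^-3 = 0.01164 mol
From the 1:2 ratio, n(Na2CO3) = 1/2 × 0.01164 = 5.820 × 10^-3 mol
mass of Na2CO3 = 5.820 × 10^-3 × 105.99 = 0.6168 g
% Na2CO3 = 0.6168 / 0.7348 × 100 = 83.95 %

83.95 %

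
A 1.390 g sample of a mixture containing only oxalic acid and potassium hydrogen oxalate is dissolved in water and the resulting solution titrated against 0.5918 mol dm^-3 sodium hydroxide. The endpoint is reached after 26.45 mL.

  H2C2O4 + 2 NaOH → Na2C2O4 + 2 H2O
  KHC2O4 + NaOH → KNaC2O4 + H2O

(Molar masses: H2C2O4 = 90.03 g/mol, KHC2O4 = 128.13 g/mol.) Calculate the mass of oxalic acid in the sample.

n(NaOH) = 0.02645 × 0.5918 = 0.01565 mol
Let x = n(H2C2O4), y = n(KHC2O4).
Titrant: 2x + 1y = 0.01565;  mass: 90.03x + 128.13y = 1.390
Solving, x = 3.704 × 10^-3 mol, y = 8.246 × 10^-3 mol
mass of H2C2O4 = 3.704 × 10^-3 × 90.03 = 0.3334 g

0.3334 g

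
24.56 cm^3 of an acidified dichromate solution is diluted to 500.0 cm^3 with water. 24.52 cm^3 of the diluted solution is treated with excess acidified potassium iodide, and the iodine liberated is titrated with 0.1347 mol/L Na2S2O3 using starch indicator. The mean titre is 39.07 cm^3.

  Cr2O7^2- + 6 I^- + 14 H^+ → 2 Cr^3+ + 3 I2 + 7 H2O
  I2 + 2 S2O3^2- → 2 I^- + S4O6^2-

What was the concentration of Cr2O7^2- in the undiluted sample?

0.7283 mol/L

n(S2O3^2-) = 0.03907 × 0.1347 = 5.263 × 10^-3 mol
n(I2) = n(S2O3^2-)/2 = 2.631 × 10^-3 mol
From the 1:3 ratio, n(Cr2O7^2-) in the aliquot = 1/3 × 2.631 × 10^-3 = 8.771 × 10^-4 mol
[Cr2O7^2-]_dilute = 8.771 × 10^-4 / 0.02452 = 0.03577 mol/L
[Cr2O7^2-]_original = 0.03577 × 500.0/24.56 = 0.7283 mol/L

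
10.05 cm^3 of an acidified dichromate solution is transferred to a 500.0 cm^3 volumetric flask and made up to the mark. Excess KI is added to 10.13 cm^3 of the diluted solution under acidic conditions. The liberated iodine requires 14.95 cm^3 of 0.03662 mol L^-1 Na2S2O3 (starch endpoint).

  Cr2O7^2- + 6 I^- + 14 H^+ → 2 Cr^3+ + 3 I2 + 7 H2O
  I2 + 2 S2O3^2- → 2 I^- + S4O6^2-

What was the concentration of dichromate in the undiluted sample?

n(S2O3^2-) = 0.01495 × 0.03662 = 5.475 × 10^-4 mol
n(I2) = n(S2O3^2-)/2 = 2.737 × 10^-4 mol
From the 1:3 ratio, n(Cr2O7^2-) in the aliquot = 1/3 × 2.737 × 10^-4 = 9.124 × 10^-5 mol
[Cr2O7^2-]_dilute = 9.124 × 10^-5 / 0.01013 = 0.009007 mol/L
[Cr2O7^2-]_original = 0.009007 × 500.0/10.05 = 0.4481 mol/L

0.4481 mol/L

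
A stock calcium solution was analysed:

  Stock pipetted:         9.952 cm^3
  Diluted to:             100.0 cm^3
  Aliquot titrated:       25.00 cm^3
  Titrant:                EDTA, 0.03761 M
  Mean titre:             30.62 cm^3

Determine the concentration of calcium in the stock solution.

0.4629 M

Ca^2+ + EDTA^4- → [Ca(EDTA)]^2-
n(EDTA) = 0.03062 × 0.03761 = 1.152 × 10^-3 mol
n(Ca2+) in the aliquot = 1.152 × 10^-3 mol (1:1 ratio)
[Ca2+]_dilute = 1.152 × 10^-3 / 0.02500 = 0.04606 mol/L
Dilution factor = 100.0 / 9.952 = 10.05
[Ca2+]_stock = 0.04606 × 10.05 = 0.4629 mol/L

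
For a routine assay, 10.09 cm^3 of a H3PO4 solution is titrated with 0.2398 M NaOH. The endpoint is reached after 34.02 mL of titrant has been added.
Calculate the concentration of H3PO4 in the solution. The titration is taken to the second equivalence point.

0.4043 M

H3PO4 + 2 NaOH → Na2HPO4 + 2 H2O
n(NaOH) = 0.03402 L × 0.2398 mol/L = 8.158 × 10^-3 mol
From the 1:2 mole ratio, n(H3PO4) = 1/2 × 8.158 × 10^-3 = 4.079 × 10^-3 mol
[H3PO4] = 4.079 × 10^-3 mol / 0.01009 L = 0.4043 mol/L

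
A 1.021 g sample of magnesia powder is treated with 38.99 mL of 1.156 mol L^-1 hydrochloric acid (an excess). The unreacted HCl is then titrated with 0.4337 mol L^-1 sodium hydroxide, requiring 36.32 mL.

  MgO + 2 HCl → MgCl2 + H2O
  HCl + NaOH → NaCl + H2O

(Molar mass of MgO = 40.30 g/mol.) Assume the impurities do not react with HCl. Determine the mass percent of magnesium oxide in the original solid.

57.87 %

n(HCl) added = 0.03899 × 1.156 = 0.04507 mol
n(NaOH) used in back-titration = 0.03632 × 0.4337 = 0.01575 mol
n(HCl) left over = 0.01575 mol (1:1 ratio)
n(HCl) consumed by analyte = 0.04507 − 0.01575 = 0.02932 mol
From the 1:2 ratio, n(MgO) = 1/2 × 0.02932 = 0.01466 mol
mass of MgO = 0.01466 × 40.30 = 0.5908 g
% MgO = 0.5908 / 1.021 × 100 = 57.87 %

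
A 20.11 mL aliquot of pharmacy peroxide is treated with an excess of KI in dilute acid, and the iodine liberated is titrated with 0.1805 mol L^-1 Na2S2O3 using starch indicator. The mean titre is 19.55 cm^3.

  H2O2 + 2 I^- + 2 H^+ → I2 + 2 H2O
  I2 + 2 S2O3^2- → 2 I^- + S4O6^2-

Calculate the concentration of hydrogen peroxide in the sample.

0.08774 mol/L

n(S2O3^2-) = 0.01955 × 0.1805 = 3.529 × 10^-3 mol
n(I2) = n(S2O3^2-)/2 = 1.764 × 10^-3 mol
n(H2O2) in the aliquot = 1.764 × 10^-3 mol (1:1 ratio)
[H2O2] = 1.764 × 10^-3 / 0.02011 = 0.08774 mol/L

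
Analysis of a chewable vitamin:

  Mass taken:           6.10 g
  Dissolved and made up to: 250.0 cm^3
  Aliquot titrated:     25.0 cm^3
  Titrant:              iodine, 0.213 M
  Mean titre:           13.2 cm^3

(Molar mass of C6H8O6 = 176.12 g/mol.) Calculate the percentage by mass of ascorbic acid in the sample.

81.2 %

C6H8O6 + I2 → C6H6O6 + 2 HI
n(I2) per titration = 0.0132 × 0.213 = 2.81 × 10^-3 mol
n(C6H8O6) in each aliquot = 2.81 × 10^-3 mol (1:1 ratio)
n(C6H8O6) in the whole flask = 2.81 × 10^-3 × 250.0/25.0 = 0.0281 mol
mass of C6H8O6 = 0.0281 × 176.12 = 4.95 g
% C6H8O6 = 4.95 / 6.10 × 100 = 81.2 %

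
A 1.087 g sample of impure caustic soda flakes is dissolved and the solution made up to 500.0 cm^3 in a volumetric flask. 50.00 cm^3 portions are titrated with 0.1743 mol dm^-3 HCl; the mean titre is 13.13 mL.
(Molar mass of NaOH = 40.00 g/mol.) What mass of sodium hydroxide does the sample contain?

NaOH + HCl → NaCl + H2O
n(HCl) per titration = 0.01313 × 0.1743 = 2.289 × 10^-3 mol
n(NaOH) in each aliquot = 2.289 × 10^-3 mol (1:1 ratio)
n(NaOH) in the whole flask = 2.289 × 10^-3 × 500.0/50.00 = 0.02289 mol
mass of NaOH = 0.02289 × 40.00 = 0.9154 g

0.9154 g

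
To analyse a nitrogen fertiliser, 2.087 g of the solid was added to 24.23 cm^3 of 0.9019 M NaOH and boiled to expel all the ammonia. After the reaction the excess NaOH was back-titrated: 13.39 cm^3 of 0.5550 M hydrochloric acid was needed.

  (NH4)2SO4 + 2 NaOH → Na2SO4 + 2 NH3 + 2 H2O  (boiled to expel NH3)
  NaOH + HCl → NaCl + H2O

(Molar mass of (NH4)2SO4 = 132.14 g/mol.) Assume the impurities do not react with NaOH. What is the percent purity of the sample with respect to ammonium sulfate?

n(NaOH) added = 0.02423 × 0.9019 = 0.02185 mol
n(HCl) used in back-titration = 0.01339 × 0.5550 = 7.431 × 10^-3 mol
n(NaOH) left over = 7.431 × 10^-3 mol (1:1 ratio)
n(NaOH) consumed by analyte = 0.02185 − 7.431 × 10^-3 = 0.01442 mol
From the 1:2 ratio, n((NH4)2SO4) = 1/2 × 0.01442 = 7.211 × 10^-3 mol
mass of (NH4)2SO4 = 7.211 × 10^-3 × 132.14 = 0.9528 g
% (NH4)2SO4 = 0.9528 / 2.087 × 100 = 45.66 %

45.66 %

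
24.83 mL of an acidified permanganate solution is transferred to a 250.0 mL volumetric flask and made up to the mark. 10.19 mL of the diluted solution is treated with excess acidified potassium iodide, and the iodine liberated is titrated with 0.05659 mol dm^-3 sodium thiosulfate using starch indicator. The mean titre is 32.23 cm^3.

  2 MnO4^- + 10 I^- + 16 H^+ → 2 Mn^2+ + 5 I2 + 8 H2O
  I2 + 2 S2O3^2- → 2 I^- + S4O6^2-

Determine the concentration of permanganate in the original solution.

n(S2O3^2-) = 0.03223 × 0.05659 = 1.824 × 10^-3 mol
n(I2) = n(S2O3^2-)/2 = 9.119 × 10^-4 mol
From the 2:5 ratio, n(MnO4^-) in the aliquot = 2/5 × 9.119 × 10^-4 = 3.648 × 10^-4 mol
[MnO4^-]_dilute = 3.648 × 10^-4 / 0.01019 = 0.03580 mol/L
[MnO4^-]_original = 0.03580 × 250.0/24.83 = 0.3604 mol/L

0.3604 mol/L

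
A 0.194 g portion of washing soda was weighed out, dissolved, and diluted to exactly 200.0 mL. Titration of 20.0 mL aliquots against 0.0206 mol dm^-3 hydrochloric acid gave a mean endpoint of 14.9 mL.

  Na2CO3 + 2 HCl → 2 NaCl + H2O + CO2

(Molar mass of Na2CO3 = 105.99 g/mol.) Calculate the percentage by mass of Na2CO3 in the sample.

83.8 %

n(HCl) per titration = 0.0149 × 0.0206 = 3.07 × 10^-4 mol
From the 1:2 ratio, n(Na2CO3) in each aliquot = 1/2 × 3.07 × 10^-4 = 1.53 × 10^-4 mol
n(Na2CO3) in the whole flask = 1.53 × 10^-4 × 200.0/20.0 = 1.53 × 10^-3 mol
mass of Na2CO3 = 1.53 × 10^-3 × 105.99 = 0.163 g
% Na2CO3 = 0.163 / 0.194 × 100 = 83.8 %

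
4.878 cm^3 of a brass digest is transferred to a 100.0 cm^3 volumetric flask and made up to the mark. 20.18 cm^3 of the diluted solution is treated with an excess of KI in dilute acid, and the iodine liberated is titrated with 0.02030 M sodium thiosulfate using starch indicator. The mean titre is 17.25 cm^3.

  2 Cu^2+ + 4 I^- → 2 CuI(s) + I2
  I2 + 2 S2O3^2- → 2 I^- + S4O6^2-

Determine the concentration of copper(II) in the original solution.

n(S2O3^2-) = 0.01725 × 0.02030 = 3.502 × 10^-4 mol
n(I2) = n(S2O3^2-)/2 = 1.751 × 10^-4 mol
From the 2:1 ratio, n(Cu2+) in the aliquot = 2/1 × 1.751 × 10^-4 = 3.502 × 10^-4 mol
[Cu2+]_dilute = 3.502 × 10^-4 / 0.02018 = 0.01735 mol/L
[Cu2+]_original = 0.01735 × 100.0/4.878 = 0.3557 mol/L

0.3557 M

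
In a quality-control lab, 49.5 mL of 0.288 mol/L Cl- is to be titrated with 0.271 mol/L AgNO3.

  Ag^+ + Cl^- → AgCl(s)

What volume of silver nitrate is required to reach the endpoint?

n(Cl-) = 0.0495 L × 0.288 mol/L = 0.0143 mol
n(AgNO3) = 0.0143 mol (1:1 stoichiometry)
V(AgNO3) = 0.0143 mol / 0.271 mol/L = 0.0526 L = 52.6 mL

52.6 mL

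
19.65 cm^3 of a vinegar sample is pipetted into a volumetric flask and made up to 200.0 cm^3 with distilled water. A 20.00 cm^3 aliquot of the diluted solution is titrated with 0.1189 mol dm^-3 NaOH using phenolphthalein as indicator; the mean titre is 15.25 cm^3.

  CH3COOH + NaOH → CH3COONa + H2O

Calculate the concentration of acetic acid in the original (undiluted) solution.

n(NaOH) = 0.01525 × 0.1189 = 1.813 × 10^-3 mol
n(CH3COOH) in the aliquot = 1.813 × 10^-3 mol (1:1 ratio)
[CH3COOH]_dilute = 1.813 × 10^-3 / 0.02000 = 0.09066 mol/L
Dilution factor = 200.0 / 19.65 = 10.18
[CH3COOH]_stock = 0.09066 × 10.18 = 0.9228 mol/L

0.9228 mol/L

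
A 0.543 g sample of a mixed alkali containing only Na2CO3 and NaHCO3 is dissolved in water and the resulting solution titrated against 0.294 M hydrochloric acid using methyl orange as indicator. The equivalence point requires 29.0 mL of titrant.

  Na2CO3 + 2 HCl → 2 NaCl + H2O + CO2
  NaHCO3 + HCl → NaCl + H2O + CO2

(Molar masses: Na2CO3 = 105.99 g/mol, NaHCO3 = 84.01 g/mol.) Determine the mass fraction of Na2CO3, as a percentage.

54.5 %

n(HCl) = 0.0290 × 0.294 = 8.53 × 10^-3 mol
Let x = n(Na2CO3), y = n(NaHCO3).
Titrant: 2x + 1y = 8.53 × 10^-3;  mass: 105.99x + 84.01y = 0.543
Solving, x = 2.79 × 10^-3 mol, y = 2.94 × 10^-3 mol
mass of Na2CO3 = 2.79 × 10^-3 × 105.99 = 0.296 g
% Na2CO3 = 0.296 / 0.543 × 100 = 54.5 %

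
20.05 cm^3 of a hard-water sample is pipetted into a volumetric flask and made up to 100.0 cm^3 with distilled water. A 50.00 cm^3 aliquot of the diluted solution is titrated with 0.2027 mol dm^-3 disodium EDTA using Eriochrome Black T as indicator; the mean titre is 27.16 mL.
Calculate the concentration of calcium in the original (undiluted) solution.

Ca^2+ + EDTA^4- → [Ca(EDTA)]^2-
n(EDTA) = 0.02716 × 0.2027 = 5.505 × 10^-3 mol
n(Ca2+) in the aliquot = 5.505 × 10^-3 mol (1:1 ratio)
[Ca2+]_dilute = 5.505 × 10^-3 / 0.05000 = 0.1101 mol/L
Dilution factor = 100.0 / 20.05 = 4.988
[Ca2+]_stock = 0.1101 × 4.988 = 0.5492 mol/L

0.5492 mol/L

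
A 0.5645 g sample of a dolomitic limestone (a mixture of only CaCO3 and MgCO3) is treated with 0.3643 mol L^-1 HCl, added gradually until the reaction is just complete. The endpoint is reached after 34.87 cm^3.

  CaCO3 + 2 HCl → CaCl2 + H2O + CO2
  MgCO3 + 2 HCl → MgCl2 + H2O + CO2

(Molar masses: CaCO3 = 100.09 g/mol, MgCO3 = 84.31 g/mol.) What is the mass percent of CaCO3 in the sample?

n(HCl) = 0.03487 × 0.3643 = 0.01270 mol
Let x = n(CaCO3), y = n(MgCO3).
Titrant: 2x + 2y = 0.01270;  mass: 100.09x + 84.31y = 0.5645
Solving, x = 1.838 × 10^-3 mol, y = 4.514 × 10^-3 mol
mass of CaCO3 = 1.838 × 10^-3 × 100.09 = 0.1839 g
% CaCO3 = 0.1839 / 0.5645 × 100 = 32.58 %

32.58 %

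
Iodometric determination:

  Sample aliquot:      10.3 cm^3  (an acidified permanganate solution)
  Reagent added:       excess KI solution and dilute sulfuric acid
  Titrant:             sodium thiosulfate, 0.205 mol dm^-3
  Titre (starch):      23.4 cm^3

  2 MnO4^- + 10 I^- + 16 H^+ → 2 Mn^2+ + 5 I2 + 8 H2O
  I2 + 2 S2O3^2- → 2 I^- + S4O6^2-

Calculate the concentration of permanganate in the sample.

0.0931 mol/L

n(S2O3^2-) = 0.0234 × 0.205 = 4.80 × 10^-3 mol
n(I2) = n(S2O3^2-)/2 = 2.40 × 10^-3 mol
From the 2:5 ratio, n(MnO4^-) in the aliquot = 2/5 × 2.40 × 10^-3 = 9.59 × 10^-4 mol
[MnO4^-] = 9.59 × 10^-4 / 0.0103 = 0.0931 mol/L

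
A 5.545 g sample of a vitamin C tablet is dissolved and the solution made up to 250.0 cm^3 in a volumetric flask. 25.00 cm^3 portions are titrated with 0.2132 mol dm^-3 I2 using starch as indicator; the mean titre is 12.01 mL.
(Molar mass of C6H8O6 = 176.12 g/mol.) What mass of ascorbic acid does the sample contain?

C6H8O6 + I2 → C6H6O6 + 2 HI
n(I2) per titration = 0.01201 × 0.2132 = 2.561 × 10^-3 mol
n(C6H8O6) in each aliquot = 2.561 × 10^-3 mol (1:1 ratio)
n(C6H8O6) in the whole flask = 2.561 × 10^-3 × 250.0/25.00 = 0.02561 mol
mass of C6H8O6 = 0.02561 × 176.12 = 4.510 g

4.510 g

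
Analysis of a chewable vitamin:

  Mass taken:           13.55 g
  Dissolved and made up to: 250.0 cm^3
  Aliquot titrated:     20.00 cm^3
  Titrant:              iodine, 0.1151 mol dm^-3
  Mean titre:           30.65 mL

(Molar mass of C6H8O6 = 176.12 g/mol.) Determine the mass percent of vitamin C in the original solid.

C6H8O6 + I2 → C6H6O6 + 2 HI
n(I2) per titration = 0.03065 × 0.1151 = 3.528 × 10^-3 mol
n(C6H8O6) in each aliquot = 3.528 × 10^-3 mol (1:1 ratio)
n(C6H8O6) in the whole flask = 3.528 × 10^-3 × 250.0/20.00 = 0.04410 mol
mass of C6H8O6 = 0.04410 × 176.12 = 7.766 g
% C6H8O6 = 7.766 / 13.55 × 100 = 57.32 %

57.32 %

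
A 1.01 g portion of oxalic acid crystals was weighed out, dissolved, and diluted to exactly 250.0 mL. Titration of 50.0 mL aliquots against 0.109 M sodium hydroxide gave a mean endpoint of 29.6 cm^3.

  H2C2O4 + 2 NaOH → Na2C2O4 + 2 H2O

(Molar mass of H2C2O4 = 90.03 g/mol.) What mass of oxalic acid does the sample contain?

n(NaOH) per titration = 0.0296 × 0.109 = 3.23 × 10^-3 mol
From the 1:2 ratio, n(H2C2O4) in each aliquot = 1/2 × 3.23 × 10^-3 = 1.61 × 10^-3 mol
n(H2C2O4) in the whole flask = 1.61 × 10^-3 × 250.0/50.0 = 8.07 × 10^-3 mol
mass of H2C2O4 = 8.07 × 10^-3 × 90.03 = 0.726 g

0.726 g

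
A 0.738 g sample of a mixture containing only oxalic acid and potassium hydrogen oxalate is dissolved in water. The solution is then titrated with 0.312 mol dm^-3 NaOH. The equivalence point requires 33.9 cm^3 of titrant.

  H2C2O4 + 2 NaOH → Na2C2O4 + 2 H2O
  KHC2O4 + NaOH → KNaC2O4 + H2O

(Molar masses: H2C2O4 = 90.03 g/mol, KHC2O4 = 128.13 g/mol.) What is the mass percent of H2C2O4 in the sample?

45.3 %

n(NaOH) = 0.0339 × 0.312 = 0.0106 mol
Let x = n(H2C2O4), y = n(KHC2O4).
Titrant: 2x + 1y = 0.0106;  mass: 90.03x + 128.13y = 0.738
Solving, x = 3.71 × 10^-3 mol, y = 3.15 × 10^-3 mol
mass of H2C2O4 = 3.71 × 10^-3 × 90.03 = 0.334 g
% H2C2O4 = 0.334 / 0.738 × 100 = 45.3 %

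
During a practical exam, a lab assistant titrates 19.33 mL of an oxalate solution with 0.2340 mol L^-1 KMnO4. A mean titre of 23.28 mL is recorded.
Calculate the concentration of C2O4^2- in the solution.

2 MnO4^- + 5 C2O4^2- + 16 H^+ → 2 Mn^2+ + 10 CO2 + 8 H2O
n(KMnO4) = 0.02328 L × 0.2340 mol/L = 5.448 × 10^-3 mol
From the 5:2 mole ratio, n(C2O4^2-) = 5/2 × 5.448 × 10^-3 = 0.01362 mol
[C2O4^2-] = 0.01362 mol / 0.01933 L = 0.7045 mol/L

0.7045 mol/L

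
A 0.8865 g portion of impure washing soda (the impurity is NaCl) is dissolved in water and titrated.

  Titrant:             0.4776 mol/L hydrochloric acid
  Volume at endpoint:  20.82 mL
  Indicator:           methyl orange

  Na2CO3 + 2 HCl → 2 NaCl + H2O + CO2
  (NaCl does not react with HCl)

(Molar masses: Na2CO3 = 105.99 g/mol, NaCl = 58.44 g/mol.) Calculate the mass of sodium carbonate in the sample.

n(HCl) = 0.02082 × 0.4776 = 9.944 × 10^-3 mol
Let x = n(Na2CO3), y = n(NaCl).
Titrant: 2x = 9.944 × 10^-3;  mass: 105.99x + 58.44y = 0.8865
Solving, x = 4.972 × 10^-3 mol, y = 6.152 × 10^-3 mol
mass of Na2CO3 = 4.972 × 10^-3 × 105.99 = 0.5270 g

0.5270 g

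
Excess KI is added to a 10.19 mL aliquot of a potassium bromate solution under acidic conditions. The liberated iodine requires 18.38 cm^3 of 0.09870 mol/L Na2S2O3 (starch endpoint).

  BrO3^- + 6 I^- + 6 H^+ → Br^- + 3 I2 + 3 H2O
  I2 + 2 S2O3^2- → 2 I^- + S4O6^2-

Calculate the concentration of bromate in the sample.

0.02967 mol/L

n(S2O3^2-) = 0.01838 × 0.09870 = 1.814 × 10^-3 mol
n(I2) = n(S2O3^2-)/2 = 9.071 × 10^-4 mol
From the 1:3 ratio, n(BrO3^-) in the aliquot = 1/3 × 9.071 × 10^-4 = 3.024 × 10^-4 mol
[BrO3^-] = 3.024 × 10^-4 / 0.01019 = 0.02967 mol/L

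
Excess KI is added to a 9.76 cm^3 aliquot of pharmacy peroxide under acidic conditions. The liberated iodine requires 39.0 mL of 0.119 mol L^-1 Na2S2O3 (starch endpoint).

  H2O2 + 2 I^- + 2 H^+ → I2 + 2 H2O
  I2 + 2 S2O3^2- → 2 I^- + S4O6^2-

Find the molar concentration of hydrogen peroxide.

0.238 mol/L

n(S2O3^2-) = 0.0390 × 0.119 = 4.64 × 10^-3 mol
n(I2) = n(S2O3^2-)/2 = 2.32 × 10^-3 mol
n(H2O2) in the aliquot = 2.32 × 10^-3 mol (1:1 ratio)
[H2O2] = 2.32 × 10^-3 / 0.00976 = 0.238 mol/L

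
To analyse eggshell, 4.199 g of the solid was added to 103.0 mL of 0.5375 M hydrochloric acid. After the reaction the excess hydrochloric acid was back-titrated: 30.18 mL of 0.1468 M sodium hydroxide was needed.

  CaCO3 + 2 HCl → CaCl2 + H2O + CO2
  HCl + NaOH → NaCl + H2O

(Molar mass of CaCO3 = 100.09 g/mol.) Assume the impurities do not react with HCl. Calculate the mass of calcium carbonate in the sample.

n(HCl) added = 0.1030 × 0.5375 = 0.05536 mol
n(NaOH) used in back-titration = 0.03018 × 0.1468 = 4.430 × 10^-3 mol
n(HCl) left over = 4.430 × 10^-3 mol (1:1 ratio)
n(HCl) consumed by analyte = 0.05536 − 4.430 × 10^-3 = 0.05093 mol
From the 1:2 ratio, n(CaCO3) = 1/2 × 0.05093 = 0.02547 mol
mass of CaCO3 = 0.02547 × 100.09 = 2.549 g

2.549 g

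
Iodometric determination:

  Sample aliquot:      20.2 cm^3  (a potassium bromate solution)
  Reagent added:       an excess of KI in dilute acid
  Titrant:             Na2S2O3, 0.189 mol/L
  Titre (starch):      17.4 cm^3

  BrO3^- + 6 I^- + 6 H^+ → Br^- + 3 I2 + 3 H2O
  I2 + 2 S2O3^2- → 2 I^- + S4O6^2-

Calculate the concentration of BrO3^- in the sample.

0.0271 mol/L

n(S2O3^2-) = 0.0174 × 0.189 = 3.29 × 10^-3 mol
n(I2) = n(S2O3^2-)/2 = 1.64 × 10^-3 mol
From the 1:3 ratio, n(BrO3^-) in the aliquot = 1/3 × 1.64 × 10^-3 = 5.48 × 10^-4 mol
[BrO3^-] = 5.48 × 10^-4 / 0.0202 = 0.0271 mol/L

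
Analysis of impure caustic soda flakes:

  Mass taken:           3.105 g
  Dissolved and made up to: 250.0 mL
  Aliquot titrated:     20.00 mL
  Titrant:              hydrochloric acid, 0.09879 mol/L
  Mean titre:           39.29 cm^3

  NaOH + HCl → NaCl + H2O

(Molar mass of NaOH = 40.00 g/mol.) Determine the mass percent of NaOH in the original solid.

62.50 %

n(HCl) per titration = 0.03929 × 0.09879 = 3.881 × 10^-3 mol
n(NaOH) in each aliquot = 3.881 × 10^-3 mol (1:1 ratio)
n(NaOH) in the whole flask = 3.881 × 10^-3 × 250.0/20.00 = 0.04852 mol
mass of NaOH = 0.04852 × 40.00 = 1.941 g
% NaOH = 1.941 / 3.105 × 100 = 62.50 %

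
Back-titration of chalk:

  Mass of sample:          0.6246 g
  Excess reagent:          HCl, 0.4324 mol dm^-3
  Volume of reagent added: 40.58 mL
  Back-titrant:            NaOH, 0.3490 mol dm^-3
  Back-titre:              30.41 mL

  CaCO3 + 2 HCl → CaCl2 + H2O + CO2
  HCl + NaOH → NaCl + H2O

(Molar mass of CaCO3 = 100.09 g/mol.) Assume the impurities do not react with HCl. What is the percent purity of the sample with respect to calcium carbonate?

n(HCl) added = 0.04058 × 0.4324 = 0.01755 mol
n(NaOH) used in back-titration = 0.03041 × 0.3490 = 0.01061 mol
n(HCl) left over = 0.01061 mol (1:1 ratio)
n(HCl) consumed by analyte = 0.01755 − 0.01061 = 6.934 × 10^-3 mol
From the 1:2 ratio, n(CaCO3) = 1/2 × 6.934 × 10^-3 = 3.467 × 10^-3 mol
mass of CaCO3 = 3.467 × 10^-3 × 100.09 = 0.3470 g
% CaCO3 = 0.3470 / 0.6246 × 100 = 55.56 %

55.56 %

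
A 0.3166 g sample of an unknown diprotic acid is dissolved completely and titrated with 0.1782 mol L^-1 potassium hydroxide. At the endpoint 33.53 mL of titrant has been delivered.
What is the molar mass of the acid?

n(KOH) = 0.03353 L × 0.1782 mol/L = 5.975 × 10^-3 mol
From the 1:2 ratio, n(H2A) = 1/2 × 5.975 × 10^-3 = 2.988 × 10^-3 mol
M = m / n = 0.3166 g / 2.988 × 10^-3 mol = 106.0 g/mol

106.0 g/mol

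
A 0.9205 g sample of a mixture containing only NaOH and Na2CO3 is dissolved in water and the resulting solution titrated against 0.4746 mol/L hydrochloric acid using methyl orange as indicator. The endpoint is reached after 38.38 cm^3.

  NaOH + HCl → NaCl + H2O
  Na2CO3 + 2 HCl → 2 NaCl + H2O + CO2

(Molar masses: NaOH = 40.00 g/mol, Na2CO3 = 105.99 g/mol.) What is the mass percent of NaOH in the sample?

n(HCl) = 0.03838 × 0.4746 = 0.01822 mol
Let x = n(NaOH), y = n(Na2CO3).
Titrant: 1x + 2y = 0.01822;  mass: 40.00x + 105.99y = 0.9205
Solving, x = 3.448 × 10^-3 mol, y = 7.383 × 10^-3 mol
mass of NaOH = 3.448 × 10^-3 × 40.00 = 0.1379 g
% NaOH = 0.1379 / 0.9205 × 100 = 14.98 %

14.98 %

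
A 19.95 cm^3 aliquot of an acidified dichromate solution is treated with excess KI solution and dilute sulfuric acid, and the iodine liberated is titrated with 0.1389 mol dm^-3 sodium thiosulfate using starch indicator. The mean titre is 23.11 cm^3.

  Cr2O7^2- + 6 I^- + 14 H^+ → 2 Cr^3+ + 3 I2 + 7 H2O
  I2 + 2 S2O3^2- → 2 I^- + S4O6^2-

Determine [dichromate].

n(S2O3^2-) = 0.02311 × 0.1389 = 3.210 × 10^-3 mol
n(I2) = n(S2O3^2-)/2 = 1.605 × 10^-3 mol
From the 1:3 ratio, n(Cr2O7^2-) in the aliquot = 1/3 × 1.605 × 10^-3 = 5.350 × 10^-4 mol
[Cr2O7^2-] = 5.350 × 10^-4 / 0.01995 = 0.02682 mol/L

0.02682 mol/L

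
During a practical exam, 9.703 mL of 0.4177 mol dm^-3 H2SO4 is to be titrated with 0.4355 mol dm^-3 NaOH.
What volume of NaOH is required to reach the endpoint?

18.61 mL

H2SO4 + 2 NaOH → Na2SO4 + 2 H2O
n(H2SO4) = 0.009703 L × 0.4177 mol/L = 4.053 × 10^-3 mol
From the 2:1 stoichiometry, n(NaOH) = 2/1 × 4.053 × 10^-3 = 8.106 × 10^-3 mol
V(NaOH) = 8.106 × 10^-3 mol / 0.4355 mol/L = 0.01861 L = 18.61 mL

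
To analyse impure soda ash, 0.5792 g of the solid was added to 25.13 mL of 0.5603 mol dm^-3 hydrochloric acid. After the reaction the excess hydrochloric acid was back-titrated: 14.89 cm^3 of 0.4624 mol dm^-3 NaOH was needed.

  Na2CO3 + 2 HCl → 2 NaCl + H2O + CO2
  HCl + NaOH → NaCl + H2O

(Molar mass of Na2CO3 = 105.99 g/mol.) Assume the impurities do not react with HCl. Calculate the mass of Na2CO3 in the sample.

0.3813 g

n(HCl) added = 0.02513 × 0.5603 = 0.01408 mol
n(NaOH) used in back-titration = 0.01489 × 0.4624 = 6.885 × 10^-3 mol
n(HCl) left over = 6.885 × 10^-3 mol (1:1 ratio)
n(HCl) consumed by analyte = 0.01408 − 6.885 × 10^-3 = 7.195 × 10^-3 mol
From the 1:2 ratio, n(Na2CO3) = 1/2 × 7.195 × 10^-3 = 3.598 × 10^-3 mol
mass of Na2CO3 = 3.598 × 10^-3 × 105.99 = 0.3813 g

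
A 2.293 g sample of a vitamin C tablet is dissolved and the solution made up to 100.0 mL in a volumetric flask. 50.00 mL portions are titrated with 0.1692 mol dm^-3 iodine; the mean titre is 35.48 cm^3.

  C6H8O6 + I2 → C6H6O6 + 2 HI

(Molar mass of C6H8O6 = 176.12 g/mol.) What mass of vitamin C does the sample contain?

2.115 g

n(I2) per titration = 0.03548 × 0.1692 = 6.003 × 10^-3 mol
n(C6H8O6) in each aliquot = 6.003 × 10^-3 mol (1:1 ratio)
n(C6H8O6) in the whole flask = 6.003 × 10^-3 × 100.0/50.00 = 0.01201 mol
mass of C6H8O6 = 0.01201 × 176.12 = 2.115 g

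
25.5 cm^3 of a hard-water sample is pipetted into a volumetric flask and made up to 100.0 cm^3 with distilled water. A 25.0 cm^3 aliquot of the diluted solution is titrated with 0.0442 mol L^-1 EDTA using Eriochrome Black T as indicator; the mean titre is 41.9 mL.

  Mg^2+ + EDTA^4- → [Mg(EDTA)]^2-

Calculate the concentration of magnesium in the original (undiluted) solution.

n(EDTA) = 0.0419 × 0.0442 = 1.85 × 10^-3 mol
n(Mg2+) in the aliquot = 1.85 × 10^-3 mol (1:1 ratio)
[Mg2+]_dilute = 1.85 × 10^-3 / 0.0250 = 0.0741 mol/L
Dilution factor = 100.0 / 25.5 = 3.922
[Mg2+]_stock = 0.0741 × 3.922 = 0.291 mol/L

0.291 mol/L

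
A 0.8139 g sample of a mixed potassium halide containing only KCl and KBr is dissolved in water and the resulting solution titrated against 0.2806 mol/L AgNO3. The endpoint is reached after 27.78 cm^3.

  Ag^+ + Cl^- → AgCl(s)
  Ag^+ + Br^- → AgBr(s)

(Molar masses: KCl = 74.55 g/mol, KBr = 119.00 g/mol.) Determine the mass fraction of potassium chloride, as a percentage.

23.43 %

n(AgNO3) = 0.02778 × 0.2806 = 7.795 × 10^-3 mol
Let x = n(KCl), y = n(KBr).
Titrant: 1x + 1y = 7.795 × 10^-3;  mass: 74.55x + 119.00y = 0.8139
Solving, x = 2.558 × 10^-3 mol, y = 5.237 × 10^-3 mol
mass of KCl = 2.558 × 10^-3 × 74.55 = 0.1907 g
% KCl = 0.1907 / 0.8139 × 100 = 23.43 %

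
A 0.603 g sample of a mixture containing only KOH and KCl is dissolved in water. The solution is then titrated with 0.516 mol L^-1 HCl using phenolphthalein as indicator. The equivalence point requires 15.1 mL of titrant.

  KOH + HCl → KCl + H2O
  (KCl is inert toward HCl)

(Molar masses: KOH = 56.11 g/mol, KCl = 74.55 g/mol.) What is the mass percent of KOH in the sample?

72.5 %

n(HCl) = 0.0151 × 0.516 = 7.79 × 10^-3 mol
Let x = n(KOH), y = n(KCl).
Titrant: 1x = 7.79 × 10^-3;  mass: 56.11x + 74.55y = 0.603
Solving, x = 7.79 × 10^-3 mol, y = 2.22 × 10^-3 mol
mass of KOH = 7.79 × 10^-3 × 56.11 = 0.437 g
% KOH = 0.437 / 0.603 × 100 = 72.5 %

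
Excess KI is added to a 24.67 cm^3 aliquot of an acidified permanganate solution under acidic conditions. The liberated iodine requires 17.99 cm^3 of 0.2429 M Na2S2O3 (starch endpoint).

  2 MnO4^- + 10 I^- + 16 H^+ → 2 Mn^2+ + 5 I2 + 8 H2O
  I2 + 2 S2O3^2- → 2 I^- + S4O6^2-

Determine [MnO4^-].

0.03543 M

n(S2O3^2-) = 0.01799 × 0.2429 = 4.370 × 10^-3 mol
n(I2) = n(S2O3^2-)/2 = 2.185 × 10^-3 mol
From the 2:5 ratio, n(MnO4^-) in the aliquot = 2/5 × 2.185 × 10^-3 = 8.740 × 10^-4 mol
[MnO4^-] = 8.740 × 10^-4 / 0.02467 = 0.03543 mol/L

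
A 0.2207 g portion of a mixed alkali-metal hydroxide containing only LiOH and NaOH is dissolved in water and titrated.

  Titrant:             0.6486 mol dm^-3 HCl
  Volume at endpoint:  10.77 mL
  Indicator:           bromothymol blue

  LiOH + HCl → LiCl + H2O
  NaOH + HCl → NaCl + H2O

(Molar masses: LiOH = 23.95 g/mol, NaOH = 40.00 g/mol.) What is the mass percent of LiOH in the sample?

39.70 %

n(HCl) = 0.01077 × 0.6486 = 6.985 × 10^-3 mol
Let x = n(LiOH), y = n(NaOH).
Titrant: 1x + 1y = 6.985 × 10^-3;  mass: 23.95x + 40.00y = 0.2207
Solving, x = 3.658 × 10^-3 mol, y = 3.327 × 10^-3 mol
mass of LiOH = 3.658 × 10^-3 × 23.95 = 0.08762 g
% LiOH = 0.08762 / 0.2207 × 100 = 39.70 %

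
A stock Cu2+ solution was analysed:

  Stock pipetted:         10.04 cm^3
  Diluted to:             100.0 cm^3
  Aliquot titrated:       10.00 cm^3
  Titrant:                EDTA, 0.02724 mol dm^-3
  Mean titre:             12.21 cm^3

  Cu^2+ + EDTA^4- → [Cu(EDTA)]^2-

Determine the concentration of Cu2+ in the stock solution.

n(EDTA) = 0.01221 × 0.02724 = 3.326 × 10^-4 mol
n(Cu2+) in the aliquot = 3.326 × 10^-4 mol (1:1 ratio)
[Cu2+]_dilute = 3.326 × 10^-4 / 0.01000 = 0.03326 mol/L
Dilution factor = 100.0 / 10.04 = 9.960
[Cu2+]_stock = 0.03326 × 9.960 = 0.3313 mol/L

0.3313 mol/L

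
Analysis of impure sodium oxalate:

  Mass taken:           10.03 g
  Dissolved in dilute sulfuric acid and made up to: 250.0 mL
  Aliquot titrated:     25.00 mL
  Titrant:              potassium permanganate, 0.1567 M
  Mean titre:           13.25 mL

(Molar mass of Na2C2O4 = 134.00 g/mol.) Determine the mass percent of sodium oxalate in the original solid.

69.35 %

2 MnO4^- + 5 C2O4^2- + 16 H^+ → 2 Mn^2+ + 10 CO2 + 8 H2O
n(KMnO4) per titration = 0.01325 × 0.1567 = 2.076 × 10^-3 mol
From the 5:2 ratio, n(Na2C2O4) in each aliquot = 5/2 × 2.076 × 10^-3 = 5.191 × 10^-3 mol
n(Na2C2O4) in the whole flask = 5.191 × 10^-3 × 250.0/25.00 = 0.05191 mol
mass of Na2C2O4 = 0.05191 × 134.00 = 6.956 g
% Na2C2O4 = 6.956 / 10.03 × 100 = 69.35 %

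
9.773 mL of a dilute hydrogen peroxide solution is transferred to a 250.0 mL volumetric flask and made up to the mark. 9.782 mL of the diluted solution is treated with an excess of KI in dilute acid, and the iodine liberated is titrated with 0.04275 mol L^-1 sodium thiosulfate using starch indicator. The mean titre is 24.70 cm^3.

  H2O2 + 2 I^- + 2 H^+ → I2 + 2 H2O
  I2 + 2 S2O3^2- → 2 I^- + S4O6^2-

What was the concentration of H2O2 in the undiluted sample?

n(S2O3^2-) = 0.02470 × 0.04275 = 1.056 × 10^-3 mol
n(I2) = n(S2O3^2-)/2 = 5.280 × 10^-4 mol
n(H2O2) in the aliquot = 5.280 × 10^-4 mol (1:1 ratio)
[H2O2]_dilute = 5.280 × 10^-4 / 0.009782 = 0.05397 mol/L
[H2O2]_original = 0.05397 × 250.0/9.773 = 1.381 mol/L

1.381 mol/L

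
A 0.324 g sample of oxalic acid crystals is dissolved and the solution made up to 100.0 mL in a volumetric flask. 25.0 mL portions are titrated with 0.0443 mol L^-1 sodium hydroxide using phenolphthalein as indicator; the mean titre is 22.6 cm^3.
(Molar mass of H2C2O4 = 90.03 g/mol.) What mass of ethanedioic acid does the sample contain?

H2C2O4 + 2 NaOH → Na2C2O4 + 2 H2O
n(NaOH) per titration = 0.0226 × 0.0443 = 1.00 × 10^-3 mol
From the 1:2 ratio, n(H2C2O4) in each aliquot = 1/2 × 1.00 × 10^-3 = 5.01 × 10^-4 mol
n(H2C2O4) in the whole flask = 5.01 × 10^-4 × 100.0/25.0 = 2.00 × 10^-3 mol
mass of H2C2O4 = 2.00 × 10^-3 × 90.03 = 0.180 g

0.180 g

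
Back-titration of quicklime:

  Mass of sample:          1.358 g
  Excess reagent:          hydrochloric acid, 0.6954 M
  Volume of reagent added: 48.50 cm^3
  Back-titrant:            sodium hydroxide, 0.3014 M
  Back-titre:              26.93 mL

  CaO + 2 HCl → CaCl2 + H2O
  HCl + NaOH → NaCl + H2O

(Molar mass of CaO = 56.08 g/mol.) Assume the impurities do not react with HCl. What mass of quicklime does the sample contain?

n(HCl) added = 0.04850 × 0.6954 = 0.03373 mol
n(NaOH) used in back-titration = 0.02693 × 0.3014 = 8.117 × 10^-3 mol
n(HCl) left over = 8.117 × 10^-3 mol (1:1 ratio)
n(HCl) consumed by analyte = 0.03373 − 8.117 × 10^-3 = 0.02561 mol
From the 1:2 ratio, n(CaO) = 1/2 × 0.02561 = 0.01281 mol
mass of CaO = 0.01281 × 56.08 = 0.7181 g

0.7181 g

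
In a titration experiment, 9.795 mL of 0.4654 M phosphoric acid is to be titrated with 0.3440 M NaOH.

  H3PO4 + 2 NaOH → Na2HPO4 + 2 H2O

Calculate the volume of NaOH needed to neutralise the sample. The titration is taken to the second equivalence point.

n(H3PO4) = 0.009795 L × 0.4654 mol/L = 4.559 × 10^-3 mol
From the 2:1 stoichiometry, n(NaOH) = 2/1 × 4.559 × 10^-3 = 9.117 × 10^-3 mol
V(NaOH) = 9.117 × 10^-3 mol / 0.3440 mol/L = 0.02650 L = 26.50 mL

26.50 mL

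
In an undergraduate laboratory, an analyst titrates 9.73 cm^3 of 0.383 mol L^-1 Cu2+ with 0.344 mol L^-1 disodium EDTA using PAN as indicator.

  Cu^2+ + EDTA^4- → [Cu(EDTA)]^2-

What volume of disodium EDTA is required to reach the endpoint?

n(Cu2+) = 0.00973 L × 0.383 mol/L = 3.73 × 10^-3 mol
n(EDTA) = 3.73 × 10^-3 mol (1:1 stoichiometry)
V(EDTA) = 3.73 × 10^-3 mol / 0.344 mol/L = 0.0108 L = 10.8 mL

10.8 mL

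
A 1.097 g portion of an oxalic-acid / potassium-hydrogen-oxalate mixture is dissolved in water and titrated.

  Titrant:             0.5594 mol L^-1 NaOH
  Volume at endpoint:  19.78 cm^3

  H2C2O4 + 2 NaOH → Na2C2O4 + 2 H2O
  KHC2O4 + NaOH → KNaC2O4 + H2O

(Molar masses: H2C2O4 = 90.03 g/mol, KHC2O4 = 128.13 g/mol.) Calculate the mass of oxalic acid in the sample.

n(NaOH) = 0.01978 × 0.5594 = 0.01106 mol
Let x = n(H2C2O4), y = n(KHC2O4).
Titrant: 2x + 1y = 0.01106;  mass: 90.03x + 128.13y = 1.097
Solving, x = 1.930 × 10^-3 mol, y = 7.206 × 10^-3 mol
mass of H2C2O4 = 1.930 × 10^-3 × 90.03 = 0.1737 g

0.1737 g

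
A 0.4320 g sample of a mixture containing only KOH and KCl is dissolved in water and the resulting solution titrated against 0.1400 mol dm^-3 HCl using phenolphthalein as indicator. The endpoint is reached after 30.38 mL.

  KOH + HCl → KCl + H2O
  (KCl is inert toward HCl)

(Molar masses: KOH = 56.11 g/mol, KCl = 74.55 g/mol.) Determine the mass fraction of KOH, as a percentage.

55.24 %

n(HCl) = 0.03038 × 0.1400 = 4.253 × 10^-3 mol
Let x = n(KOH), y = n(KCl).
Titrant: 1x = 4.253 × 10^-3;  mass: 56.11x + 74.55y = 0.4320
Solving, x = 4.253 × 10^-3 mol, y = 2.594 × 10^-3 mol
mass of KOH = 4.253 × 10^-3 × 56.11 = 0.2386 g
% KOH = 0.2386 / 0.4320 × 100 = 55.24 %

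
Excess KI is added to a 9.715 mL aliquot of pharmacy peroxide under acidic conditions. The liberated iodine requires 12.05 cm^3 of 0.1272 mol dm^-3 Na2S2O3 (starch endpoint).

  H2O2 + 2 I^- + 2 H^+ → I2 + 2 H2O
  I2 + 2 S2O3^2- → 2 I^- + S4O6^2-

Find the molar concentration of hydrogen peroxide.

n(S2O3^2-) = 0.01205 × 0.1272 = 1.533 × 10^-3 mol
n(I2) = n(S2O3^2-)/2 = 7.664 × 10^-4 mol
n(H2O2) in the aliquot = 7.664 × 10^-4 mol (1:1 ratio)
[H2O2] = 7.664 × 10^-4 / 0.009715 = 0.07889 mol/L

0.07889 mol/L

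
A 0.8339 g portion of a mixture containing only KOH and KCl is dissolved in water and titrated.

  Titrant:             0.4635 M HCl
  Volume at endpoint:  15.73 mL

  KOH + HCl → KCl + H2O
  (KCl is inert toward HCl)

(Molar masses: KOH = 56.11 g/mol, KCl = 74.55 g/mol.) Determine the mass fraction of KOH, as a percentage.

n(HCl) = 0.01573 × 0.4635 = 7.291 × 10^-3 mol
Let x = n(KOH), y = n(KCl).
Titrant: 1x = 7.291 × 10^-3;  mass: 56.11x + 74.55y = 0.8339
Solving, x = 7.291 × 10^-3 mol, y = 5.698 × 10^-3 mol
mass of KOH = 7.291 × 10^-3 × 56.11 = 0.4091 g
% KOH = 0.4091 / 0.8339 × 100 = 49.06 %

49.06 %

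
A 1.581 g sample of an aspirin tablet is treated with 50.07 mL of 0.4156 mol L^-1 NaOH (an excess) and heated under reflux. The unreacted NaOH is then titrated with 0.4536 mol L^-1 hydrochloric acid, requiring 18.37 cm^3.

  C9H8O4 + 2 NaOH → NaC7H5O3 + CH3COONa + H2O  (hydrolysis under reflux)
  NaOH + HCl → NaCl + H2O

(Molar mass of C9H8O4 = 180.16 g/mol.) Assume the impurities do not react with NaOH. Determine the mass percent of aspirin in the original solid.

n(NaOH) added = 0.05007 × 0.4156 = 0.02081 mol
n(HCl) used in back-titration = 0.01837 × 0.4536 = 8.333 × 10^-3 mol
n(NaOH) left over = 8.333 × 10^-3 mol (1:1 ratio)
n(NaOH) consumed by analyte = 0.02081 − 8.333 × 10^-3 = 0.01248 mol
From the 1:2 ratio, n(C9H8O4) = 1/2 × 0.01248 = 6.238 × 10^-3 mol
mass of C9H8O4 = 6.238 × 10^-3 × 180.16 = 1.124 g
% C9H8O4 = 1.124 / 1.581 × 100 = 71.09 %

71.09 %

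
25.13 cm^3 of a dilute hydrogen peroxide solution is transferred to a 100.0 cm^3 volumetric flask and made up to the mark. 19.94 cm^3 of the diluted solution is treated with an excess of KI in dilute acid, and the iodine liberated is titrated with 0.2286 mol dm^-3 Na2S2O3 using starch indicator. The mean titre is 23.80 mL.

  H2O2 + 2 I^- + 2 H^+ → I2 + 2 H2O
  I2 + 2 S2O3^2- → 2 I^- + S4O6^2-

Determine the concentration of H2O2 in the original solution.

n(S2O3^2-) = 0.02380 × 0.2286 = 5.441 × 10^-3 mol
n(I2) = n(S2O3^2-)/2 = 2.720 × 10^-3 mol
n(H2O2) in the aliquot = 2.720 × 10^-3 mol (1:1 ratio)
[H2O2]_dilute = 2.720 × 10^-3 / 0.01994 = 0.1364 mol/L
[H2O2]_original = 0.1364 × 100.0/25.13 = 0.5429 mol/L

0.5429 mol/L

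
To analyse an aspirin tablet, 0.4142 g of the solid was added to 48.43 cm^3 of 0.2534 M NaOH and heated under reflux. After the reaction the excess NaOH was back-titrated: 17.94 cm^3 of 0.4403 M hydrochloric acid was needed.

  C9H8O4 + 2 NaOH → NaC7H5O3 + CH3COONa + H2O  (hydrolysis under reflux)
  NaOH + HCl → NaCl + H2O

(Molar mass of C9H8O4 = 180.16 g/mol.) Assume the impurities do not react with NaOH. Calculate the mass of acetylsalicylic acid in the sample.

0.3939 g

n(NaOH) added = 0.04843 × 0.2534 = 0.01227 mol
n(HCl) used in back-titration = 0.01794 × 0.4403 = 7.899 × 10^-3 mol
n(NaOH) left over = 7.899 × 10^-3 mol (1:1 ratio)
n(NaOH) consumed by analyte = 0.01227 − 7.899 × 10^-3 = 4.373 × 10^-3 mol
From the 1:2 ratio, n(C9H8O4) = 1/2 × 4.373 × 10^-3 = 2.187 × 10^-3 mol
mass of C9H8O4 = 2.187 × 10^-3 × 180.16 = 0.3939 g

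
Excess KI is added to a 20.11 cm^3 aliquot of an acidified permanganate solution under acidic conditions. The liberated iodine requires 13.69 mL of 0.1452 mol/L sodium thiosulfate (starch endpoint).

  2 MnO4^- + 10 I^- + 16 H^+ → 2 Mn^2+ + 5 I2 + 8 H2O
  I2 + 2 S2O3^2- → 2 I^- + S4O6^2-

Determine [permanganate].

n(S2O3^2-) = 0.01369 × 0.1452 = 1.988 × 10^-3 mol
n(I2) = n(S2O3^2-)/2 = 9.939 × 10^-4 mol
From the 2:5 ratio, n(MnO4^-) in the aliquot = 2/5 × 9.939 × 10^-4 = 3.976 × 10^-4 mol
[MnO4^-] = 3.976 × 10^-4 / 0.02011 = 0.01977 mol/L

0.01977 mol/L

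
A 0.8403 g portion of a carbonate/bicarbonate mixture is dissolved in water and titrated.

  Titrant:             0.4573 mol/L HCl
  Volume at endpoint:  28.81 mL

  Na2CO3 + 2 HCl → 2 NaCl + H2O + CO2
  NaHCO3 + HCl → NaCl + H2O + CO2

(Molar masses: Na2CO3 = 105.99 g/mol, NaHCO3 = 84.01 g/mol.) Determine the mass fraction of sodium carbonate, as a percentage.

54.19 %

n(HCl) = 0.02881 × 0.4573 = 0.01317 mol
Let x = n(Na2CO3), y = n(NaHCO3).
Titrant: 2x + 1y = 0.01317;  mass: 105.99x + 84.01y = 0.8403
Solving, x = 4.297 × 10^-3 mol, y = 4.582 × 10^-3 mol
mass of Na2CO3 = 4.297 × 10^-3 × 105.99 = 0.4554 g
% Na2CO3 = 0.4554 / 0.8403 × 100 = 54.19 %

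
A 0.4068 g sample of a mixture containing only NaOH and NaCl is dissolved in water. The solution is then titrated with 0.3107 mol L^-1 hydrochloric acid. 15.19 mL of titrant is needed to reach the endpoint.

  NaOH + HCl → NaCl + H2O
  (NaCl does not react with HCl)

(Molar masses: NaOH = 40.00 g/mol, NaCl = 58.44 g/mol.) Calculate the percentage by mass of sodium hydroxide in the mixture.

46.41 %

n(HCl) = 0.01519 × 0.3107 = 4.720 × 10^-3 mol
Let x = n(NaOH), y = n(NaCl).
Titrant: 1x = 4.720 × 10^-3;  mass: 40.00x + 58.44y = 0.4068
Solving, x = 4.720 × 10^-3 mol, y = 3.731 × 10^-3 mol
mass of NaOH = 4.720 × 10^-3 × 40.00 = 0.1888 g
% NaOH = 0.1888 / 0.4068 × 100 = 46.41 %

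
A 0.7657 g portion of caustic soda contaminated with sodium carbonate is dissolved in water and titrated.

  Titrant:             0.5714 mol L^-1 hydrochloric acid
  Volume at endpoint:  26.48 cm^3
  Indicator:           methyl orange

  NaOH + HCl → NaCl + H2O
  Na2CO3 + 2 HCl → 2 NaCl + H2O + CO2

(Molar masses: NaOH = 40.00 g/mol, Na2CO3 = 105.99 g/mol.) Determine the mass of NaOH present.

0.1113 g

n(HCl) = 0.02648 × 0.5714 = 0.01513 mol
Let x = n(NaOH), y = n(Na2CO3).
Titrant: 1x + 2y = 0.01513;  mass: 40.00x + 105.99y = 0.7657
Solving, x = 2.782 × 10^-3 mol, y = 6.174 × 10^-3 mol
mass of NaOH = 2.782 × 10^-3 × 40.00 = 0.1113 g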